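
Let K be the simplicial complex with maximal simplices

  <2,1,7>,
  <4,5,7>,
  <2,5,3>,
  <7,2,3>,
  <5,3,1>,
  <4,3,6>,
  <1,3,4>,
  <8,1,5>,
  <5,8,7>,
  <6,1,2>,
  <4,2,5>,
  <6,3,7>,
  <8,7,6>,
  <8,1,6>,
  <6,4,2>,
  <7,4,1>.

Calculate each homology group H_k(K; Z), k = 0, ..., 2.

H_0 = Z,  H_1 = Z^2,  H_2 = Z.

We work with the vertex ordering 1 < 2 < 3 < 4 < 5 < 6 < 7 < 8. The simplices of K, each written with vertices in increasing order, are:

  0-simplices (8): [1], [2], [3], [4], [5], [6], [7], [8]
  1-simplices (24): (24 of them)
  2-simplices (16): [1,2,6], [1,2,7], [1,3,4], [1,3,5], [1,4,7], [1,5,8], [1,6,8], [2,3,5], [2,3,7], [2,4,5], [2,4,6], [3,4,6], [3,6,7], [4,5,7], [5,7,8], [6,7,8]

Hence C_0 ≅ Z^8, C_1 ≅ Z^24, C_2 ≅ Z^16.

Boundary ∂_1: C_1 → C_0 sends each edge [p,q] (with p < q) to q − p. For instance
  ∂[2,6] = [6] − [2].
As a 8×24 matrix over Z this has rank 7, with invariant factors (1,1,1,1,1,1,1).

∂_2: C_2 → C_1 sends each 2-simplex [p,q,r] to [q,r] − [p,r] + [p,q]. For instance
  ∂[2,3,7] = [3,7] − [2,7] + [2,3],
  ∂[1,3,4] = [3,4] − [1,4] + [1,3].
The 24×16 boundary matrix has rank 15 and Smith normal form diag(1,1,1,1,1,1,1,1,1,1,1,1,1,1,1).

From H_k ≅ ker(∂_k) / im(∂_{k+1}) we obtain:

  H_0: rank C_0 − rank ∂_1 = 8 − 7 = 1, and the invariant factors of ∂_1 are all 1, so H_0 = Z.
  H_1: rank ker ∂_1 − rank ∂_2 = (24 − 7) − 15 = 2, and the invariant factors of ∂_2 are all 1, so H_1 = Z^2.
  H_2: rank ker ∂_2 − rank ∂_3 = (16 − 15) − 0 = 1, and there is no ∂_3, so H_2 = Z.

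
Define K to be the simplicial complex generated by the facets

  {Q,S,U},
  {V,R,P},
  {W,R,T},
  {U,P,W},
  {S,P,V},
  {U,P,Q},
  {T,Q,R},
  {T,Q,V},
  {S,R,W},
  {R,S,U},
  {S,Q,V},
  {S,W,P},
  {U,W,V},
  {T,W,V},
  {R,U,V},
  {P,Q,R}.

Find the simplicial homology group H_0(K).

H_0 ≅ Z.

Order the vertices as P < Q < R < S < T < U < V < W. Listing each simplex with vertices in this order, K has dimension 2 with simplices:

  0-simplices (8): P, Q, R, S, T, U, V, W
  1-simplices (24): PQ, PR, PS, PU, PV, PW, QR, QS, QT, QU, QV, RS, RT, RU, RV, RW, SU, SV, SW, TV, TW, UV, UW, VW
  2-simplices (16): PQR, PQU, PRV, PSV, PSW, PUW, QRT, QSU, QSV, QTV, RSU, RSW, RTW, RUV, TVW, UVW

giving chain groups C_0 ≅ Z^8, C_1 ≅ Z^24, C_2 ≅ Z^16.

Boundary ∂_1: C_1 → C_0 is given by ∂[p,q] = [q] − [p].
As a 8×24 matrix over Z this has rank 7, with invariant factors (1,1,1,1,1,1,1).

Boundary ∂_2: C_2 → C_1 maps a triangle to the signed sum of its edges. For instance
  ∂RSW = SW − RW + RS,
  ∂RUV = UV − RV + RU.
As a 24×16 matrix over Z this has rank 15, with invariant factors (1,1,1,1,1,1,1,1,1,1,1,1,1,1,1).

Reading off H_k = ker ∂_k / im ∂_{k+1}:

  H_0: rank C_0 − rank ∂_1 = 8 − 7 = 1, and the invariant factors of ∂_1 are all 1, so H_0 ≅ Z.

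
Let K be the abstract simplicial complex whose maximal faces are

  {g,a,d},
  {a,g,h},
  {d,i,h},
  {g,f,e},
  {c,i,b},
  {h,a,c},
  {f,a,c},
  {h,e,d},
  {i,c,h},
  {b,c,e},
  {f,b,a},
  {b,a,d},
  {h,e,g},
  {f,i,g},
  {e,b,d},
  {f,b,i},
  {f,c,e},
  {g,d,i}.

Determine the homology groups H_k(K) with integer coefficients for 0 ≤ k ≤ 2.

H_0 = Z,  H_1 = Z ⊕ Z/2Z,  H_2 = 0.

Fix the vertex order a < b < c < d < e < f < g < h < i and write every simplex with vertices in increasing order. Then dim K = 2 and the simplices of K are:

  0-simplices (9): a, b, c, d, e, f, g, h, i
  1-simplices (27): ab, ac, ad, af, ag, ah, bc, bd, be, bf, bi, ce, cf, ch, ci, de, dg, dh, di, ef, eg, eh, fg, fi, gh, gi, hi
  2-simplices (18): abd, abf, acf, ach, adg, agh, bce, bci, bde, bfi, cef, chi, deh, dgi, dhi, efg, egh, fgi

so the chain groups are C_0 ≅ Z^9, C_1 ≅ Z^27, C_2 ≅ Z^18.

∂_1: C_1 → C_0 maps an edge to its endpoints' difference, ∂[p,q] = q − p.
The resulting 9×27 matrix has rank 8, and its Smith normal form has invariant factors (1,1,1,1,1,1,1,1).

The boundary map ∂_2: C_2 → C_1 maps a triangle to the signed sum of its edges. For instance
  ∂abd = bd − ad + ab,
  ∂deh = eh − dh + de.
This gives a 27×18 integer matrix of rank 18; reducing to Smith normal form yields diagonal entries (1,1,1,1,1,1,1,1,1,1,1,1,1,1,1,1,1,2).

Computing H_k = (kernel of ∂_k) / (image of ∂_{k+1}):

  H_0: rank C_0 − rank ∂_1 = 9 − 8 = 1, and the invariant factors of ∂_1 are all 1, so H_0 ≅ Z.
  H_1: rank ker ∂_1 − rank ∂_2 = (27 − 8) − 18 = 1, and ∂_2 has invariant factor 2 > 1, so H_1 ≅ Z ⊕ Z/2Z.
  H_2: rank ker ∂_2 − rank ∂_3 = (18 − 18) − 0 = 0, and there is no ∂_3, so H_2 ≅ 0.

(K is a triangulation of the Klein bottle.)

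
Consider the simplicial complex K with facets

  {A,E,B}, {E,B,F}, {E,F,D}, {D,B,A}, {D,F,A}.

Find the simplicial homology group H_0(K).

H_0 ≅ Z.

We work with the vertex ordering A < B < D < E < F. The simplices of K, each written with vertices in increasing order, are:

  0-simplices (5): A, B, D, E, F
  1-simplices (10): AB, AD, AE, AF, BD, BE, BF, DE, DF, EF
  2-simplices (5): ABD, ABE, ADF, BEF, DEF

giving chain groups C_0 ≅ Z^5, C_1 ≅ Z^10, C_2 ≅ Z^5.

∂_1: C_1 → C_0 sends each edge [p,q] (with p < q) to q − p.
As a 5×10 matrix over Z this has rank 4, with invariant factors (1,1,1,1).

∂_2: C_2 → C_1 sends each 2-simplex [p,q,r] to [q,r] − [p,r] + [p,q]. For instance
  ∂ABD = BD − AD + AB,
  ∂DEF = EF − DF + DE.
The 10×5 boundary matrix has rank 5 and Smith normal form diag(1,1,1,1,1).

From H_k ≅ ker(∂_k) / im(∂_{k+1}) we obtain:

  H_0: rank C_0 − rank ∂_1 = 5 − 4 = 1, and the invariant factors of ∂_1 are all 1, so H_0 ≅ Z.

(K is a triangulation of the Möbius band.)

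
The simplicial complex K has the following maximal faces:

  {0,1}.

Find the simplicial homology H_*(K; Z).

H_0 = Z,  H_1 = 0.

Order the vertices as 0 < 1. Listing each simplex with vertices in this order, K has dimension 1 with simplices:

  0-simplices (2): [0], [1]
  1-simplices (1): [0,1]

Hence C_0 ≅ Z^2, C_1 ≅ Z^1.

Boundary ∂_1: C_1 → C_0 sends each edge [p,q] (with p < q) to q − p.
As a 2×1 matrix over Z this has rank 1, with invariant factors (1).

Now H_k = ker ∂_k / im ∂_{k+1}, so:

  H_0: rank C_0 − rank ∂_1 = 2 − 1 = 1, and the invariant factors of ∂_1 are all 1, so H_0 ≅ Z.
  H_1: rank ker ∂_1 − rank ∂_2 = (1 − 1) − 0 = 0, and there is no ∂_2, so H_1 ≅ 0.

As a check, the Euler characteristic is 2 − 1 = 1, which agrees with 1 − 0 = 1.
(K is a triangulation of the 1-simplex.)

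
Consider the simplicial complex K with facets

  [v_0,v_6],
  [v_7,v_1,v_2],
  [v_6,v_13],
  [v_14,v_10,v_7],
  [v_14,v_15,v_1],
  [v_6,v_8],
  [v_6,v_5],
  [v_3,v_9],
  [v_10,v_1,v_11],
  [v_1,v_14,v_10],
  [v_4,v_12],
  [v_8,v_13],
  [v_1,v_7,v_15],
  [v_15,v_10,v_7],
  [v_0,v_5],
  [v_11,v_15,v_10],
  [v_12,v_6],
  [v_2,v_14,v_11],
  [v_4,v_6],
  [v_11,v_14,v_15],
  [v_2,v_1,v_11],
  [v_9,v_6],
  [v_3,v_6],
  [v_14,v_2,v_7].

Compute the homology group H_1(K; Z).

H_1 = Z^4 ⊕ Z_2.

We work with the vertex ordering v_0 < v_1 < v_2 < v_3 < v_4 < v_5 < v_6 < v_7 < v_8 < v_9 < v_10 < v_11 < v_12 < v_13 < v_14 < v_15. The simplices of K, each written with vertices in increasing order, are:

  0-simplices (16): [v_0], [v_1], [v_2], [v_3], [v_4], [v_5], [v_6], [v_7], [v_8], [v_9], [v_10], [v_11], [v_12], [v_13], [v_14], [v_15]
  1-simplices (30): (30 of them)
  2-simplices (12): (12 of them)

Hence C_0 ≅ Z^16, C_1 ≅ Z^30, C_2 ≅ Z^12.

Boundary ∂_1: C_1 → C_0 sends each edge [p,q] (with p < q) to q − p. For instance
  ∂[v_2,v_14] = [v_14] − [v_2].
The 16×30 boundary matrix has rank 14 and Smith normal form diag(1,1,1,1,1,1,1,1,1,1,1,1,1,1).

The boundary map ∂_2: C_2 → C_1 sends each 2-simplex [p,q,r] to [q,r] − [p,r] + [p,q]. For instance
  ∂[v_1,v_7,v_15] = [v_7,v_15] − [v_1,v_15] + [v_1,v_7],
  ∂[v_1,v_2,v_11] = [v_2,v_11] − [v_1,v_11] + [v_1,v_2].
The 30×12 boundary matrix has rank 12 and Smith normal form diag(1,1,1,1,1,1,1,1,1,1,1,2).

Computing H_k = (kernel of ∂_k) / (image of ∂_{k+1}):

  H_1: rank ker ∂_1 − rank ∂_2 = (30 − 14) − 12 = 4, and ∂_2 has invariant factor 2 > 1, so H_1 ≅ Z^4 ⊕ Z_2.

(K is a triangulation of the disjoint union of a wedge of 4 circles and the real projective plane RP^2.)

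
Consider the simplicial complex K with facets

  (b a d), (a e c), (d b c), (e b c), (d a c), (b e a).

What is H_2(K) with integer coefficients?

We work with the vertex ordering a < b < c < d < e. The simplices of K, each written with vertices in increasing order, are:

  0-simplices (5): a, b, c, d, e
  1-simplices (9): ab, ac, ad, ae, bc, bd, be, cd, ce
  2-simplices (6): abd, abe, acd, ace, bcd, bce

giving chain groups C_0 ≅ Z^5, C_1 ≅ Z^9, C_2 ≅ Z^6.

∂_1: C_1 → C_0 is given by ∂[p,q] = [q] − [p]. For instance
  ∂cd = d − c.
The 5×9 boundary matrix has rank 4 and Smith normal form diag(1,1,1,1).

The boundary map ∂_2: C_2 → C_1 sends each 2-simplex [p,q,r] to [q,r] − [p,r] + [p,q]. For instance
  ∂bce = ce − be + bc,
  ∂bcd = cd − bd + bc.
This gives a 9×6 integer matrix of rank 5; reducing to Smith normal form yields diagonal entries (1,1,1,1,1).

Computing H_k = (kernel of ∂_k) / (image of ∂_{k+1}):

  H_2: rank ker ∂_2 − rank ∂_3 = (6 − 5) − 0 = 1, and there is no ∂_3, so H_2 ≅ Z.

H_2 = Z.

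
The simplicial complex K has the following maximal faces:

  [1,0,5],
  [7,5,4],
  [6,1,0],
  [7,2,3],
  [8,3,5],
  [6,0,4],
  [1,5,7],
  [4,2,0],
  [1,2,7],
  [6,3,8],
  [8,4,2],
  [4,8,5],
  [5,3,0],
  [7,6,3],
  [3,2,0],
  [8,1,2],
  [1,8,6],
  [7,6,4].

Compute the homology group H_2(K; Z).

H_2 ≅ Z.

Fix the vertex order 0 < 1 < 2 < 3 < 4 < 5 < 6 < 7 < 8 and write every simplex with vertices in increasing order. Then dim K = 2 and the simplices of K are:

  0-simplices (9): [0], [1], [2], [3], [4], [5], [6], [7], [8]
  1-simplices (27): (27 of them)
  2-simplices (18): [0,1,5], [0,1,6], [0,2,3], [0,2,4], [0,3,5], [0,4,6], [1,2,7], [1,2,8], [1,5,7], [1,6,8], [2,3,7], [2,4,8], [3,5,8], [3,6,7], [3,6,8], [4,5,7], [4,5,8], [4,6,7]

Hence C_0 ≅ Z^9, C_1 ≅ Z^27, C_2 ≅ Z^18.

∂_1: C_1 → C_0 maps an edge to its endpoints' difference, ∂[p,q] = q − p.
This gives a 9×27 integer matrix of rank 8; reducing to Smith normal form yields diagonal entries (1,1,1,1,1,1,1,1).

The boundary map ∂_2: C_2 → C_1 maps a triangle to the signed sum of its edges. For instance
  ∂[0,4,6] = [4,6] − [0,6] + [0,4],
  ∂[0,1,5] = [1,5] − [0,5] + [0,1].
This gives a 27×18 integer matrix of rank 17; reducing to Smith normal form yields diagonal entries (1,1,1,1,1,1,1,1,1,1,1,1,1,1,1,1,1).

Computing H_k = (kernel of ∂_k) / (image of ∂_{k+1}):

  H_2: rank ker ∂_2 − rank ∂_3 = (18 − 17) − 0 = 1, and there is no ∂_3, so H_2 = Z.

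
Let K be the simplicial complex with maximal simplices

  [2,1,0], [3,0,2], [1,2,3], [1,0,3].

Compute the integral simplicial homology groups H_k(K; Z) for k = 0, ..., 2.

H_0 = Z,  H_1 = 0,  H_2 = Z.

We work with the vertex ordering 0 < 1 < 2 < 3. The simplices of K, each written with vertices in increasing order, are:

  0-simplices (4): [0], [1], [2], [3]
  1-simplices (6): [0,1], [0,2], [0,3], [1,2], [1,3], [2,3]
  2-simplices (4): [0,1,2], [0,1,3], [0,2,3], [1,2,3]

giving chain groups C_0 ≅ Z^4, C_1 ≅ Z^6, C_2 ≅ Z^4.

Boundary ∂_1: C_1 → C_0 maps an edge to its endpoints' difference, ∂[p,q] = q − p.
The 4×6 boundary matrix has rank 3 and Smith normal form diag(1,1,1).

Boundary ∂_2: C_2 → C_1 sends each 2-simplex [p,q,r] to [q,r] − [p,r] + [p,q]. For instance
  ∂[0,1,3] = [1,3] − [0,3] + [0,1],
  ∂[0,1,2] = [1,2] − [0,2] + [0,1].
This gives a 6×4 integer matrix of rank 3; reducing to Smith normal form yields diagonal entries (1,1,1).

Reading off H_k = ker ∂_k / im ∂_{k+1}:

  H_0: rank C_0 − rank ∂_1 = 4 − 3 = 1, and the invariant factors of ∂_1 are all 1, so H_0 = Z.
  H_1: rank ker ∂_1 − rank ∂_2 = (6 − 3) − 3 = 0, and the invariant factors of ∂_2 are all 1, so H_1 = 0.
  H_2: rank ker ∂_2 − rank ∂_3 = (4 − 3) − 0 = 1, and there is no ∂_3, so H_2 = Z.

As a check, the Euler characteristic is 4 − 6 + 4 = 2, which agrees with 1 − 0 + 1 = 2.
(K is a triangulation of the 2-sphere S^2.)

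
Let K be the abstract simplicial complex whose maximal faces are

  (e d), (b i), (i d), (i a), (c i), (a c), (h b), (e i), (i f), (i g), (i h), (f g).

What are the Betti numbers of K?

We work with the vertex ordering a < b < c < d < e < f < g < h < i. The simplices of K, each written with vertices in increasing order, are:

  0-simplices (9): a, b, c, d, e, f, g, h, i
  1-simplices (12): ac, ai, bh, bi, ci, de, di, ei, fg, fi, gi, hi

giving chain groups C_0 ≅ Z^9, C_1 ≅ Z^12.

Boundary ∂_1: C_1 → C_0 is given by ∂[p,q] = [q] − [p]. For instance
  ∂di = i − d.
The 9×12 boundary matrix has rank 8 and Smith normal form diag(1,1,1,1,1,1,1,1).

Now H_k = ker ∂_k / im ∂_{k+1}, so:

  H_0: rank C_0 − rank ∂_1 = 9 − 8 = 1, and the invariant factors of ∂_1 are all 1, so H_0 ≅ Z.
  H_1: rank ker ∂_1 − rank ∂_2 = (12 − 8) − 0 = 4, and there is no ∂_2, so H_1 ≅ Z^4.

Hence the Betti numbers are b_0 = 1, b_1 = 4.

b_0 = 1, b_1 = 4.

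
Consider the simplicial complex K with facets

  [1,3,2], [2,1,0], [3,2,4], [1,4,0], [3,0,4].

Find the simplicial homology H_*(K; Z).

H_0 ≅ Z,  H_1 ≅ Z,  H_2 = 0.

We work with the vertex ordering 0 < 1 < 2 < 3 < 4. The simplices of K, each written with vertices in increasing order, are:

  0-simplices (5): [0], [1], [2], [3], [4]
  1-simplices (10): [0,1], [0,2], [0,3], [0,4], [1,2], [1,3], [1,4], [2,3], [2,4], [3,4]
  2-simplices (5): [0,1,2], [0,1,4], [0,3,4], [1,2,3], [2,3,4]

so the chain groups are C_0 ≅ Z^5, C_1 ≅ Z^10, C_2 ≅ Z^5.

The boundary map ∂_1: C_1 → C_0 sends each edge [p,q] (with p < q) to q − p.
The 5×10 boundary matrix has rank 4 and Smith normal form diag(1,1,1,1).

The boundary map ∂_2: C_2 → C_1 maps a triangle to the signed sum of its edges. For instance
  ∂[0,3,4] = [3,4] − [0,4] + [0,3],
  ∂[2,3,4] = [3,4] − [2,4] + [2,3].
The 10×5 boundary matrix has rank 5 and Smith normal form diag(1,1,1,1,1).

Reading off H_k = ker ∂_k / im ∂_{k+1}:

  H_0: rank C_0 − rank ∂_1 = 5 − 4 = 1, and the invariant factors of ∂_1 are all 1, so H_0 = Z.
  H_1: rank ker ∂_1 − rank ∂_2 = (10 − 4) − 5 = 1, and the invariant factors of ∂_2 are all 1, so H_1 = Z.
  H_2: rank ker ∂_2 − rank ∂_3 = (5 − 5) − 0 = 0, and there is no ∂_3, so H_2 = 0.

As a check, the Euler characteristic is 5 − 10 + 5 = 0, which agrees with 1 − 1 + 0 = 0.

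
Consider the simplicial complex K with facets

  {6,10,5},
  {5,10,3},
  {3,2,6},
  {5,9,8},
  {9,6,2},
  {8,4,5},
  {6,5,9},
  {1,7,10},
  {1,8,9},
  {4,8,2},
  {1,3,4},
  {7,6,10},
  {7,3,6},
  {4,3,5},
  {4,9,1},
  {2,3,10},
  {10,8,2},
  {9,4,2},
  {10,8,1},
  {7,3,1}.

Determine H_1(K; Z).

H_1 ≅ Z ⊕ Z/2.

Order the vertices as 1 < 2 < 3 < 4 < 5 < 6 < 7 < 8 < 9 < 10. Listing each simplex with vertices in this order, K has dimension 2 with simplices:

  0-simplices (10): [1], [2], [3], [4], [5], [6], [7], [8], [9], [10]
  1-simplices (30): (30 of them)
  2-simplices (20): (20 of them)

so the chain groups are C_0 ≅ Z^10, C_1 ≅ Z^30, C_2 ≅ Z^20.

Boundary ∂_1: C_1 → C_0 sends each edge [p,q] (with p < q) to q − p.
The resulting 10×30 matrix has rank 9, and its Smith normal form has invariant factors (1,1,1,1,1,1,1,1,1).

Boundary ∂_2: C_2 → C_1 sends each 2-simplex [p,q,r] to [q,r] − [p,r] + [p,q]. For instance
  ∂[3,6,7] = [6,7] − [3,7] + [3,6],
  ∂[1,8,9] = [8,9] − [1,9] + [1,8].
As a 30×20 matrix over Z this has rank 20, with invariant factors (1,1,1,1,1,1,1,1,1,1,1,1,1,1,1,1,1,1,1,2).

Now H_k = ker ∂_k / im ∂_{k+1}, so:

  H_1: rank ker ∂_1 − rank ∂_2 = (30 − 9) − 20 = 1, and ∂_2 has invariant factor 2 > 1, so H_1 = Z ⊕ Z/2.

(K is a triangulation of the Klein bottle.)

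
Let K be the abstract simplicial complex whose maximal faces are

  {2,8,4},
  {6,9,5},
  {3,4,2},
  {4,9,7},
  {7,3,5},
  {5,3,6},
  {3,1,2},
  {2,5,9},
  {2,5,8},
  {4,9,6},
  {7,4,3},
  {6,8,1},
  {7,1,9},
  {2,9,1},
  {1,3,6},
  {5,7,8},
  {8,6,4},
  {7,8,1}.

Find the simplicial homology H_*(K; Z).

H_0 ≅ Z,  H_1 ≅ Z^2,  H_2 ≅ Z.

Take the total order 1 < 2 < 3 < 4 < 5 < 6 < 7 < 8 < 9 on the vertex set. Then K (dimension 2) consists of the simplices:

  0-simplices (9): [1], [2], [3], [4], [5], [6], [7], [8], [9]
  1-simplices (27): (27 of them)
  2-simplices (18): [1,2,3], [1,2,9], [1,3,6], [1,6,8], [1,7,8], [1,7,9], [2,3,4], [2,4,8], [2,5,8], [2,5,9], [3,4,7], [3,5,6], [3,5,7], [4,6,8], [4,6,9], [4,7,9], [5,6,9], [5,7,8]

giving chain groups C_0 ≅ Z^9, C_1 ≅ Z^27, C_2 ≅ Z^18.

Boundary ∂_1: C_1 → C_0 sends each edge [p,q] (with p < q) to q − p. For instance
  ∂[1,2] = [2] − [1].
The resulting 9×27 matrix has rank 8, and its Smith normal form has invariant factors (1,1,1,1,1,1,1,1).

The boundary map ∂_2: C_2 → C_1 maps a triangle to the signed sum of its edges. For instance
  ∂[5,6,9] = [6,9] − [5,9] + [5,6],
  ∂[1,2,3] = [2,3] − [1,3] + [1,2].
The 27×18 boundary matrix has rank 17 and Smith normal form diag(1,1,1,1,1,1,1,1,1,1,1,1,1,1,1,1,1).

Computing H_k = (kernel of ∂_k) / (image of ∂_{k+1}):

  H_0: rank C_0 − rank ∂_1 = 9 − 8 = 1, and the invariant factors of ∂_1 are all 1, so H_0 ≅ Z.
  H_1: rank ker ∂_1 − rank ∂_2 = (27 − 8) − 17 = 2, and the invariant factors of ∂_2 are all 1, so H_1 ≅ Z^2.
  H_2: rank ker ∂_2 − rank ∂_3 = (18 − 17) − 0 = 1, and there is no ∂_3, so H_2 ≅ Z.

As a check, the Euler characteristic is 9 − 27 + 18 = 0, which agrees with 1 − 2 + 1 = 0.
(K is a triangulation of the torus T^2.)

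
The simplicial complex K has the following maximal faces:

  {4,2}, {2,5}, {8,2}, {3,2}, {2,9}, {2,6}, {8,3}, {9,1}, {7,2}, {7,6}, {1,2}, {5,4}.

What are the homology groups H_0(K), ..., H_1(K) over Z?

H_0 = Z,  H_1 = Z^4.

Take the total order 1 < 2 < 3 < 4 < 5 < 6 < 7 < 8 < 9 on the vertex set. Then K (dimension 1) consists of the simplices:

  0-simplices (9): [1], [2], [3], [4], [5], [6], [7], [8], [9]
  1-simplices (12): [1,2], [1,9], [2,3], [2,4], [2,5], [2,6], [2,7], [2,8], [2,9], [3,8], [4,5], [6,7]

giving chain groups C_0 ≅ Z^9, C_1 ≅ Z^12.

Boundary ∂_1: C_1 → C_0 is given by ∂[p,q] = [q] − [p]. For instance
  ∂[2,9] = [9] − [2].
This gives a 9×12 integer matrix of rank 8; reducing to Smith normal form yields diagonal entries (1,1,1,1,1,1,1,1).

From H_k ≅ ker(∂_k) / im(∂_{k+1}) we obtain:

  H_0: rank C_0 − rank ∂_1 = 9 − 8 = 1, and the invariant factors of ∂_1 are all 1, so H_0 = Z.
  H_1: rank ker ∂_1 − rank ∂_2 = (12 − 8) − 0 = 4, and there is no ∂_2, so H_1 = Z^4.

As a check, the Euler characteristic is 9 − 12 = -3, which agrees with 1 − 4 = -3.
(K is a triangulation of a wedge of 4 circles.)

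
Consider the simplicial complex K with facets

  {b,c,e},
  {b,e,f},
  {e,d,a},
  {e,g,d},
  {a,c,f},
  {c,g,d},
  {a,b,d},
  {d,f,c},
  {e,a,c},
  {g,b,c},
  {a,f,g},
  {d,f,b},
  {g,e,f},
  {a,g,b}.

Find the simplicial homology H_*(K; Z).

H_0 = Z,  H_1 = Z^2,  H_2 = Z.

We work with the vertex ordering a < b < c < d < e < f < g. The simplices of K, each written with vertices in increasing order, are:

  0-simplices (7): a, b, c, d, e, f, g
  1-simplices (21): ab, ac, ad, ae, af, ag, bc, bd, be, bf, bg, cd, ce, cf, cg, de, df, dg, ef, eg, fg
  2-simplices (14): abd, abg, ace, acf, ade, afg, bce, bcg, bdf, bef, cdf, cdg, deg, efg

so the chain groups are C_0 ≅ Z^7, C_1 ≅ Z^21, C_2 ≅ Z^14.

The boundary map ∂_1: C_1 → C_0 maps an edge to its endpoints' difference, ∂[p,q] = q − p. For instance
  ∂ab = b − a.
As a 7×21 matrix over Z this has rank 6, with invariant factors (1,1,1,1,1,1).

The boundary map ∂_2: C_2 → C_1 acts by ∂[p,q,r] = [q,r] − [p,r] + [p,q]. For instance
  ∂cdf = df − cf + cd,
  ∂afg = fg − ag + af.
The resulting 21×14 matrix has rank 13, and its Smith normal form has invariant factors (1,1,1,1,1,1,1,1,1,1,1,1,1).

Now H_k = ker ∂_k / im ∂_{k+1}, so:

  H_0: rank C_0 − rank ∂_1 = 7 − 6 = 1, and the invariant factors of ∂_1 are all 1, so H_0 = Z.
  H_1: rank ker ∂_1 − rank ∂_2 = (21 − 6) − 13 = 2, and the invariant factors of ∂_2 are all 1, so H_1 = Z^2.
  H_2: rank ker ∂_2 − rank ∂_3 = (14 − 13) − 0 = 1, and there is no ∂_3, so H_2 = Z.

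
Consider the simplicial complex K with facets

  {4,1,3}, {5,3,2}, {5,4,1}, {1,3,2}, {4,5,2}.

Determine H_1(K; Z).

H_1 ≅ Z.

We work with the vertex ordering 1 < 2 < 3 < 4 < 5. The simplices of K, each written with vertices in increasing order, are:

  0-simplices (5): [1], [2], [3], [4], [5]
  1-simplices (10): [1,2], [1,3], [1,4], [1,5], [2,3], [2,4], [2,5], [3,4], [3,5], [4,5]
  2-simplices (5): [1,2,3], [1,3,4], [1,4,5], [2,3,5], [2,4,5]

so the chain groups are C_0 ≅ Z^5, C_1 ≅ Z^10, C_2 ≅ Z^5.

The boundary map ∂_1: C_1 → C_0 maps an edge to its endpoints' difference, ∂[p,q] = q − p. For instance
  ∂[2,5] = [5] − [2].
The 5×10 boundary matrix has rank 4 and Smith normal form diag(1,1,1,1).

The boundary map ∂_2: C_2 → C_1 sends each 2-simplex [p,q,r] to [q,r] − [p,r] + [p,q]. For instance
  ∂[2,3,5] = [3,5] − [2,5] + [2,3],
  ∂[1,4,5] = [4,5] − [1,5] + [1,4].
The 10×5 boundary matrix has rank 5 and Smith normal form diag(1,1,1,1,1).

Now H_k = ker ∂_k / im ∂_{k+1}, so:

  H_1: rank ker ∂_1 − rank ∂_2 = (10 − 4) − 5 = 1, and the invariant factors of ∂_2 are all 1, so H_1 ≅ Z.

(K is a triangulation of the Möbius band.)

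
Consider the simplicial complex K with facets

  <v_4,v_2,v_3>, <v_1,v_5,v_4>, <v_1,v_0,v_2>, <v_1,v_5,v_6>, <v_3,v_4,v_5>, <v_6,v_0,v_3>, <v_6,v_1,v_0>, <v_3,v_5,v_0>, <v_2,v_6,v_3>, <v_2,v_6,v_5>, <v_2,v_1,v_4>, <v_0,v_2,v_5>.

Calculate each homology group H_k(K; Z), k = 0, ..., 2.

H_0 ≅ Z,  H_1 ≅ Z/2Z,  H_2 = 0.

Fix the vertex order v_0 < v_1 < v_2 < v_3 < v_4 < v_5 < v_6 and write every simplex with vertices in increasing order. Then dim K = 2 and the simplices of K are:

  0-simplices (7): [v_0], [v_1], [v_2], [v_3], [v_4], [v_5], [v_6]
  1-simplices (18): (18 of them)
  2-simplices (12): (12 of them)

Hence C_0 ≅ Z^7, C_1 ≅ Z^18, C_2 ≅ Z^12.

Boundary ∂_1: C_1 → C_0 sends each edge [p,q] (with p < q) to q − p.
The resulting 7×18 matrix has rank 6, and its Smith normal form has invariant factors (1,1,1,1,1,1).

∂_2: C_2 → C_1 acts by ∂[p,q,r] = [q,r] − [p,r] + [p,q]. For instance
  ∂[v_2,v_3,v_6] = [v_3,v_6] − [v_2,v_6] + [v_2,v_3],
  ∂[v_1,v_5,v_6] = [v_5,v_6] − [v_1,v_6] + [v_1,v_5].
As a 18×12 matrix over Z this has rank 12, with invariant factors (1,1,1,1,1,1,1,1,1,1,1,2).

Reading off H_k = ker ∂_k / im ∂_{k+1}:

  H_0: rank C_0 − rank ∂_1 = 7 − 6 = 1, and the invariant factors of ∂_1 are all 1, so H_0 ≅ Z.
  H_1: rank ker ∂_1 − rank ∂_2 = (18 − 6) − 12 = 0, and ∂_2 has invariant factor 2 > 1, so H_1 ≅ Z/2Z.
  H_2: rank ker ∂_2 − rank ∂_3 = (12 − 12) − 0 = 0, and there is no ∂_3, so H_2 ≅ 0.

As a check, the Euler characteristic is 7 − 18 + 12 = 1, which agrees with 1 − 0 + 0 = 1.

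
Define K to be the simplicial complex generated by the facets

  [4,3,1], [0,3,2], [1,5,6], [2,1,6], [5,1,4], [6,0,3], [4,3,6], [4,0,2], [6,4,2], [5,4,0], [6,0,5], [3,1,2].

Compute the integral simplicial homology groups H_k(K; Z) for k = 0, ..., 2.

Fix the vertex order 0 < 1 < 2 < 3 < 4 < 5 < 6 and write every simplex with vertices in increasing order. Then dim K = 2 and the simplices of K are:

  0-simplices (7): [0], [1], [2], [3], [4], [5], [6]
  1-simplices (18): [0,2], [0,3], [0,4], [0,5], [0,6], [1,2], [1,3], [1,4], [1,5], [1,6], [2,3], [2,4], [2,6], [3,4], [3,6], [4,5], [4,6], [5,6]
  2-simplices (12): [0,2,3], [0,2,4], [0,3,6], [0,4,5], [0,5,6], [1,2,3], [1,2,6], [1,3,4], [1,4,5], [1,5,6], [2,4,6], [3,4,6]

Hence C_0 ≅ Z^7, C_1 ≅ Z^18, C_2 ≅ Z^12.

The boundary map ∂_1: C_1 → C_0 maps an edge to its endpoints' difference, ∂[p,q] = q − p. For instance
  ∂[0,5] = [5] − [0].
The 7×18 boundary matrix has rank 6 and Smith normal form diag(1,1,1,1,1,1).

∂_2: C_2 → C_1 maps a triangle to the signed sum of its edges. For instance
  ∂[1,3,4] = [3,4] − [1,4] + [1,3],
  ∂[1,2,6] = [2,6] − [1,6] + [1,2].
The resulting 18×12 matrix has rank 12, and its Smith normal form has invariant factors (1,1,1,1,1,1,1,1,1,1,1,2).

Now H_k = ker ∂_k / im ∂_{k+1}, so:

  H_0: rank C_0 − rank ∂_1 = 7 − 6 = 1, and the invariant factors of ∂_1 are all 1, so H_0 ≅ Z.
  H_1: rank ker ∂_1 − rank ∂_2 = (18 − 6) − 12 = 0, and ∂_2 has invariant factor 2 > 1, so H_1 ≅ Z/2Z.
  H_2: rank ker ∂_2 − rank ∂_3 = (12 − 12) − 0 = 0, and there is no ∂_3, so H_2 ≅ 0.

(K is a triangulation of the real projective plane RP^2.)

H_0 = Z,  H_1 = Z/2Z,  H_2 = 0.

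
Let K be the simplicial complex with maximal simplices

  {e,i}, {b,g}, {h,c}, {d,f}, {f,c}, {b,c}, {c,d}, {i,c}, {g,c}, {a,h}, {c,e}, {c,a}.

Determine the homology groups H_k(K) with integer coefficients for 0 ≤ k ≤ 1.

H_0 = Z,  H_1 = Z^4.

K has 9 vertices, 12 edges.
rank ∂_0 = 0, rank ∂_1 = 8 ⇒ b_0 = 9 − 0 − 8 = 1; all invariant factors of ∂_1 are 1 so no torsion. So H_0 = Z.
rank ∂_1 = 8, rank ∂_2 = 0 ⇒ b_1 = 12 − 8 − 0 = 4. So H_1 = Z^4.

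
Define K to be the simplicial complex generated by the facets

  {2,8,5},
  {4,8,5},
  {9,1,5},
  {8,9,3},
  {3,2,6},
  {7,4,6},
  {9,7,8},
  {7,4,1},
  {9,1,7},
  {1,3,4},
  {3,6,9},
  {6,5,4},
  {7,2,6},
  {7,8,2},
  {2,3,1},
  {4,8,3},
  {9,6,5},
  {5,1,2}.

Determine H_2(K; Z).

H_2 ≅ Z.

Order the vertices as 1 < 2 < 3 < 4 < 5 < 6 < 7 < 8 < 9. Listing each simplex with vertices in this order, K has dimension 2 with simplices:

  0-simplices (9): [1], [2], [3], [4], [5], [6], [7], [8], [9]
  1-simplices (27): (27 of them)
  2-simplices (18): [1,2,3], [1,2,5], [1,3,4], [1,4,7], [1,5,9], [1,7,9], [2,3,6], [2,5,8], [2,6,7], [2,7,8], [3,4,8], [3,6,9], [3,8,9], [4,5,6], [4,5,8], [4,6,7], [5,6,9], [7,8,9]

so the chain groups are C_0 ≅ Z^9, C_1 ≅ Z^27, C_2 ≅ Z^18.

∂_1: C_1 → C_0 is given by ∂[p,q] = [q] − [p]. For instance
  ∂[2,7] = [7] − [2].
The 9×27 boundary matrix has rank 8 and Smith normal form diag(1,1,1,1,1,1,1,1).

The boundary map ∂_2: C_2 → C_1 sends each 2-simplex [p,q,r] to [q,r] − [p,r] + [p,q]. For instance
  ∂[3,8,9] = [8,9] − [3,9] + [3,8],
  ∂[2,3,6] = [3,6] − [2,6] + [2,3].
The resulting 27×18 matrix has rank 17, and its Smith normal form has invariant factors (1,1,1,1,1,1,1,1,1,1,1,1,1,1,1,1,1).

Now H_k = ker ∂_k / im ∂_{k+1}, so:

  H_2: rank ker ∂_2 − rank ∂_3 = (18 − 17) − 0 = 1, and there is no ∂_3, so H_2 = Z.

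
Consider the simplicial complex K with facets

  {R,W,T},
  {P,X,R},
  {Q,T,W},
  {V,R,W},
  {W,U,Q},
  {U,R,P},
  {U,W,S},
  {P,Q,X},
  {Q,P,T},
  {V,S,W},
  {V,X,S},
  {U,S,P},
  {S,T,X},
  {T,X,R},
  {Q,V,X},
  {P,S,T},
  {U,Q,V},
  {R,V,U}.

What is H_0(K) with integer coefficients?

H_0 ≅ Z.

Take the total order P < Q < R < S < T < U < V < W < X on the vertex set. Then K (dimension 2) consists of the simplices:

  0-simplices (9): P, Q, R, S, T, U, V, W, X
  1-simplices (27): PQ, PR, PS, PT, PU, PX, QT, QU, QV, QW, QX, RT, RU, RV, RW, RX, ST, SU, SV, SW, SX, TW, TX, UV, UW, VW, VX
  2-simplices (18): PQT, PQX, PRU, PRX, PST, PSU, QTW, QUV, QUW, QVX, RTW, RTX, RUV, RVW, STX, SUW, SVW, SVX

so the chain groups are C_0 ≅ Z^9, C_1 ≅ Z^27, C_2 ≅ Z^18.

The boundary map ∂_1: C_1 → C_0 sends each edge [p,q] (with p < q) to q − p. For instance
  ∂ST = T − S.
This gives a 9×27 integer matrix of rank 8; reducing to Smith normal form yields diagonal entries (1,1,1,1,1,1,1,1).

∂_2: C_2 → C_1 maps a triangle to the signed sum of its edges. For instance
  ∂QVX = VX − QX + QV,
  ∂PQT = QT − PT + PQ.
The 27×18 boundary matrix has rank 18 and Smith normal form diag(1,1,1,1,1,1,1,1,1,1,1,1,1,1,1,1,1,2).

Computing H_k = (kernel of ∂_k) / (image of ∂_{k+1}):

  H_0: rank C_0 − rank ∂_1 = 9 − 8 = 1, and the invariant factors of ∂_1 are all 1, so H_0 ≅ Z.

(K is a triangulation of the Klein bottle.)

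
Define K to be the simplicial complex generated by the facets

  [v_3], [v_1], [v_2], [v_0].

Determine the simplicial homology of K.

H_0 = Z^4.

Order the vertices as v_0 < v_1 < v_2 < v_3. Listing each simplex with vertices in this order, K has dimension 0 with simplices:

  0-simplices (4): [v_0], [v_1], [v_2], [v_3]

Hence C_0 ≅ Z^4.

From H_k ≅ ker(∂_k) / im(∂_{k+1}) we obtain:

  H_0: rank C_0 − rank ∂_1 = 4 − 0 = 4, and there is no ∂_1, so H_0 = Z^4.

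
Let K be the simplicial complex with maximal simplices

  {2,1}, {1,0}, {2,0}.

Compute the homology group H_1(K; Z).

Fix the vertex order 0 < 1 < 2 and write every simplex with vertices in increasing order. Then dim K = 1 and the simplices of K are:

  0-simplices (3): [0], [1], [2]
  1-simplices (3): [0,1], [0,2], [1,2]

so the chain groups are C_0 ≅ Z^3, C_1 ≅ Z^3.

Boundary ∂_1: C_1 → C_0 maps an edge to its endpoints' difference, ∂[p,q] = q − p.
This gives a 3×3 integer matrix of rank 2; reducing to Smith normal form yields diagonal entries (1,1).

Computing H_k = (kernel of ∂_k) / (image of ∂_{k+1}):

  H_1: rank ker ∂_1 − rank ∂_2 = (3 − 2) − 0 = 1, and there is no ∂_2, so H_1 = Z.

H_1 = Z.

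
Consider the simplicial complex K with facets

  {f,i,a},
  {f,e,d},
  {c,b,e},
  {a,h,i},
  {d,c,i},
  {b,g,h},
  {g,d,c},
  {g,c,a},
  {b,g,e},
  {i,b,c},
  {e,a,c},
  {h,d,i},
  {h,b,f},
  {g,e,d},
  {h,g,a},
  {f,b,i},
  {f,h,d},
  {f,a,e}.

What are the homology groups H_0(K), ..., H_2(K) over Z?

H_0 = Z,  H_1 = Z ⊕ Z/2,  H_2 = 0.

Fix the vertex order a < b < c < d < e < f < g < h < i and write every simplex with vertices in increasing order. Then dim K = 2 and the simplices of K are:

  0-simplices (9): a, b, c, d, e, f, g, h, i
  1-simplices (27): ac, ae, af, ag, ah, ai, bc, be, bf, bg, bh, bi, cd, ce, cg, ci, de, df, dg, dh, di, ef, eg, fh, fi, gh, hi
  2-simplices (18): ace, acg, aef, afi, agh, ahi, bce, bci, beg, bfh, bfi, bgh, cdg, cdi, def, deg, dfh, dhi

so the chain groups are C_0 ≅ Z^9, C_1 ≅ Z^27, C_2 ≅ Z^18.

The boundary map ∂_1: C_1 → C_0 maps an edge to its endpoints' difference, ∂[p,q] = q − p. For instance
  ∂hi = i − h.
The resulting 9×27 matrix has rank 8, and its Smith normal form has invariant factors (1,1,1,1,1,1,1,1).

∂_2: C_2 → C_1 sends each 2-simplex [p,q,r] to [q,r] − [p,r] + [p,q]. For instance
  ∂beg = eg − bg + be,
  ∂aef = ef − af + ae.
This gives a 27×18 integer matrix of rank 18; reducing to Smith normal form yields diagonal entries (1,1,1,1,1,1,1,1,1,1,1,1,1,1,1,1,1,2).

Reading off H_k = ker ∂_k / im ∂_{k+1}:

  H_0: rank C_0 − rank ∂_1 = 9 − 8 = 1, and the invariant factors of ∂_1 are all 1, so H_0 = Z.
  H_1: rank ker ∂_1 − rank ∂_2 = (27 − 8) − 18 = 1, and ∂_2 has invariant factor 2 > 1, so H_1 = Z ⊕ Z/2.
  H_2: rank ker ∂_2 − rank ∂_3 = (18 − 18) − 0 = 0, and there is no ∂_3, so H_2 = 0.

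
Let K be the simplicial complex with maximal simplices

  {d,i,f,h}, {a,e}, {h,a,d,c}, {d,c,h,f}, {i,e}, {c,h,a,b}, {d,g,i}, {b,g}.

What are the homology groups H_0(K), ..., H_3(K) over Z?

Take the total order a < b < c < d < e < f < g < h < i on the vertex set. Then K (dimension 3) consists of the simplices:

  0-simplices (9): a, b, c, d, e, f, g, h, i
  1-simplices (20): ab, ac, ad, ae, ah, bc, bg, bh, cd, cf, ch, df, dg, dh, di, ei, fh, fi, gi, hi
  2-simplices (14): abc, abh, acd, ach, adh, bch, cdf, cdh, cfh, dfh, dfi, dgi, dhi, fhi
  3-simplices (4): abch, acdh, cdfh, dfhi

so the chain groups are C_0 ≅ Z^9, C_1 ≅ Z^20, C_2 ≅ Z^14, C_3 ≅ Z^4.

∂_1: C_1 → C_0 sends each edge [p,q] (with p < q) to q − p.
The 9×20 boundary matrix has rank 8 and Smith normal form diag(1,1,1,1,1,1,1,1).

The boundary map ∂_2: C_2 → C_1 sends each 2-simplex [p,q,r] to [q,r] − [p,r] + [p,q]. For instance
  ∂adh = dh − ah + ad,
  ∂dfi = fi − di + df.
This gives a 20×14 integer matrix of rank 10; reducing to Smith normal form yields diagonal entries (1,1,1,1,1,1,1,1,1,1).

Boundary ∂_3: C_3 → C_2 sends each 3-simplex σ to the alternating sum Σ_i (−1)^i (σ with its i-th vertex removed). For instance
  ∂cdfh = dfh − cfh + cdh − cdf,
  ∂abch = bch − ach + abh − abc.
The resulting 14×4 matrix has rank 4, and its Smith normal form has invariant factors (1,1,1,1).

From H_k ≅ ker(∂_k) / im(∂_{k+1}) we obtain:

  H_0: rank C_0 − rank ∂_1 = 9 − 8 = 1, and the invariant factors of ∂_1 are all 1, so H_0 ≅ Z.
  H_1: rank ker ∂_1 − rank ∂_2 = (20 − 8) − 10 = 2, and the invariant factors of ∂_2 are all 1, so H_1 ≅ Z^2.
  H_2: rank ker ∂_2 − rank ∂_3 = (14 − 10) − 4 = 0, and the invariant factors of ∂_3 are all 1, so H_2 ≅ 0.
  H_3: rank ker ∂_3 − rank ∂_4 = (4 − 4) − 0 = 0, and there is no ∂_4, so H_3 ≅ 0.

H_0 ≅ Z,  H_1 ≅ Z^2,  H_2 = 0,  H_3 = 0.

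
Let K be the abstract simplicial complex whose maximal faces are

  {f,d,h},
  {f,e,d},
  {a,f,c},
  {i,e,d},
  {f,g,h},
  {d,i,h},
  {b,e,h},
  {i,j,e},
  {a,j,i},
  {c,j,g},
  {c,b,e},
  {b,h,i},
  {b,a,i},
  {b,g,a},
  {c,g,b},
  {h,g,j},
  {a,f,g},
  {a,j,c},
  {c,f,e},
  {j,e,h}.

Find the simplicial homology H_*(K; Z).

Take the total order a < b < c < d < e < f < g < h < i < j on the vertex set. Then K (dimension 2) consists of the simplices:

  0-simplices (10): a, b, c, d, e, f, g, h, i, j
  1-simplices (30): ab, ac, af, ag, ai, aj, bc, be, bg, bh, bi, ce, cf, cg, cj, de, df, dh, di, ef, eh, ei, ej, fg, fh, gh, gj, hi, hj, ij
  2-simplices (20): abg, abi, acf, acj, afg, aij, bce, bcg, beh, bhi, cef, cgj, def, dei, dfh, dhi, ehj, eij, fgh, ghj

giving chain groups C_0 ≅ Z^10, C_1 ≅ Z^30, C_2 ≅ Z^20.

∂_1: C_1 → C_0 sends each edge [p,q] (with p < q) to q − p. For instance
  ∂af = f − a.
The 10×30 boundary matrix has rank 9 and Smith normal form diag(1,1,1,1,1,1,1,1,1).

Boundary ∂_2: C_2 → C_1 maps a triangle to the signed sum of its edges. For instance
  ∂abg = bg − ag + ab,
  ∂bhi = hi − bi + bh.
This gives a 30×20 integer matrix of rank 20; reducing to Smith normal form yields diagonal entries (1,1,1,1,1,1,1,1,1,1,1,1,1,1,1,1,1,1,1,2).

Computing H_k = (kernel of ∂_k) / (image of ∂_{k+1}):

  H_0: rank C_0 − rank ∂_1 = 10 − 9 = 1, and the invariant factors of ∂_1 are all 1, so H_0 = Z.
  H_1: rank ker ∂_1 − rank ∂_2 = (30 − 9) − 20 = 1, and ∂_2 has invariant factor 2 > 1, so H_1 = Z ⊕ Z_2.
  H_2: rank ker ∂_2 − rank ∂_3 = (20 − 20) − 0 = 0, and there is no ∂_3, so H_2 = 0.

As a check, the Euler characteristic is 10 − 30 + 20 = 0, which agrees with 1 − 1 + 0 = 0.

H_0 = Z,  H_1 = Z ⊕ Z_2,  H_2 = 0.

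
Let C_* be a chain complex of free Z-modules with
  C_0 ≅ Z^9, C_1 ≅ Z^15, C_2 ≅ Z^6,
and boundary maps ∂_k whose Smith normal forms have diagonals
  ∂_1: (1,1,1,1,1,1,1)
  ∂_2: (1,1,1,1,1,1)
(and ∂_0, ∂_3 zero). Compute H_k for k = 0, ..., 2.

H_0 = Z^2,  H_1 = Z^2,  H_2 = 0.

H_0: b_0 = 9 − 0 − 7 = 2; torsion from ∂_1 factors > 1: none. So H_0 = Z^2.
H_1: b_1 = 15 − 7 − 6 = 2; torsion from ∂_2 factors > 1: none. So H_1 = Z^2.
H_2: b_2 = 6 − 6 − 0 = 0; torsion from ∂_3 factors > 1: none. So H_2 = 0.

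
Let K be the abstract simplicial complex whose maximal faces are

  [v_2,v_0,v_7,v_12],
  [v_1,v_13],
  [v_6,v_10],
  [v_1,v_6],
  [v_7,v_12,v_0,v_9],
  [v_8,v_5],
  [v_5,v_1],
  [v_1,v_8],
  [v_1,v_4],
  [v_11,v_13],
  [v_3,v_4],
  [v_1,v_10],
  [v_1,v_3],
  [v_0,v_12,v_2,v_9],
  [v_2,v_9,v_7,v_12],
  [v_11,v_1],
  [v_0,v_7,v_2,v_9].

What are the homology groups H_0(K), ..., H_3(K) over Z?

H_0 ≅ Z^2,  H_1 ≅ Z^4,  H_2 = 0,  H_3 ≅ Z.

We work with the vertex ordering v_0 < v_1 < v_2 < v_3 < v_4 < v_5 < v_6 < v_7 < v_8 < v_9 < v_10 < v_11 < v_12 < v_13. The simplices of K, each written with vertices in increasing order, are:

  0-simplices (14): [v_0], [v_1], [v_2], [v_3], [v_4], [v_5], [v_6], [v_7], [v_8], [v_9], [v_10], [v_11], [v_12], [v_13]
  1-simplices (22): (22 of them)
  2-simplices (10): [v_0,v_2,v_7], [v_0,v_2,v_9], [v_0,v_2,v_12], [v_0,v_7,v_9], [v_0,v_7,v_12], [v_0,v_9,v_12], [v_2,v_7,v_9], [v_2,v_7,v_12], [v_2,v_9,v_12], [v_7,v_9,v_12]
  3-simplices (5): [v_0,v_2,v_7,v_9], [v_0,v_2,v_7,v_12], [v_0,v_2,v_9,v_12], [v_0,v_7,v_9,v_12], [v_2,v_7,v_9,v_12]

Hence C_0 ≅ Z^14, C_1 ≅ Z^22, C_2 ≅ Z^10, C_3 ≅ Z^5.

∂_1: C_1 → C_0 sends each edge [p,q] (with p < q) to q − p. For instance
  ∂[v_2,v_12] = [v_12] − [v_2].
As a 14×22 matrix over Z this has rank 12, with invariant factors (1,1,1,1,1,1,1,1,1,1,1,1).

The boundary map ∂_2: C_2 → C_1 maps a triangle to the signed sum of its edges. For instance
  ∂[v_0,v_2,v_9] = [v_2,v_9] − [v_0,v_9] + [v_0,v_2],
  ∂[v_2,v_7,v_12] = [v_7,v_12] − [v_2,v_12] + [v_2,v_7].
The resulting 22×10 matrix has rank 6, and its Smith normal form has invariant factors (1,1,1,1,1,1).

Boundary ∂_3: C_3 → C_2 sends each 3-simplex σ to the alternating sum Σ_i (−1)^i (σ with its i-th vertex removed). For instance
  ∂[v_0,v_2,v_7,v_9] = [v_2,v_7,v_9] − [v_0,v_7,v_9] + [v_0,v_2,v_9] − [v_0,v_2,v_7],
  ∂[v_0,v_7,v_9,v_12] = [v_7,v_9,v_12] − [v_0,v_9,v_12] + [v_0,v_7,v_12] − [v_0,v_7,v_9].
The resulting 10×5 matrix has rank 4, and its Smith normal form has invariant factors (1,1,1,1).

Now H_k = ker ∂_k / im ∂_{k+1}, so:

  H_0: rank C_0 − rank ∂_1 = 14 − 12 = 2, and the invariant factors of ∂_1 are all 1, so H_0 ≅ Z^2.
  H_1: rank ker ∂_1 − rank ∂_2 = (22 − 12) − 6 = 4, and the invariant factors of ∂_2 are all 1, so H_1 ≅ Z^4.
  H_2: rank ker ∂_2 − rank ∂_3 = (10 − 6) − 4 = 0, and the invariant factors of ∂_3 are all 1, so H_2 ≅ 0.
  H_3: rank ker ∂_3 − rank ∂_4 = (5 − 4) − 0 = 1, and there is no ∂_4, so H_3 ≅ Z.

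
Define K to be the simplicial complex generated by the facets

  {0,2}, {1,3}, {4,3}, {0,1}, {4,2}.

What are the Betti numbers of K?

Fix the vertex order 0 < 1 < 2 < 3 < 4 and write every simplex with vertices in increasing order. Then dim K = 1 and the simplices of K are:

  0-simplices (5): [0], [1], [2], [3], [4]
  1-simplices (5): [0,1], [0,2], [1,3], [2,4], [3,4]

giving chain groups C_0 ≅ Z^5, C_1 ≅ Z^5.

The boundary map ∂_1: C_1 → C_0 sends each edge [p,q] (with p < q) to q − p. For instance
  ∂[1,3] = [3] − [1].
This gives a 5×5 integer matrix of rank 4; reducing to Smith normal form yields diagonal entries (1,1,1,1).

From H_k ≅ ker(∂_k) / im(∂_{k+1}) we obtain:

  H_0: rank C_0 − rank ∂_1 = 5 − 4 = 1, and the invariant factors of ∂_1 are all 1, so H_0 ≅ Z.
  H_1: rank ker ∂_1 − rank ∂_2 = (5 − 4) − 0 = 1, and there is no ∂_2, so H_1 ≅ Z.

(K is a triangulation of the circle S^1.)

Hence the Betti numbers are b_0 = 1, b_1 = 1.

b_0 = 1, b_1 = 1.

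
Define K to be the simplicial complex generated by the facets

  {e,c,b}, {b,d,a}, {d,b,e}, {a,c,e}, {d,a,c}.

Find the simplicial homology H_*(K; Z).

H_0 ≅ Z,  H_1 ≅ Z,  H_2 = 0.

We work with the vertex ordering a < b < c < d < e. The simplices of K, each written with vertices in increasing order, are:

  0-simplices (5): a, b, c, d, e
  1-simplices (10): ab, ac, ad, ae, bc, bd, be, cd, ce, de
  2-simplices (5): abd, acd, ace, bce, bde

so the chain groups are C_0 ≅ Z^5, C_1 ≅ Z^10, C_2 ≅ Z^5.

Boundary ∂_1: C_1 → C_0 maps an edge to its endpoints' difference, ∂[p,q] = q − p.
As a 5×10 matrix over Z this has rank 4, with invariant factors (1,1,1,1).

∂_2: C_2 → C_1 acts by ∂[p,q,r] = [q,r] − [p,r] + [p,q]. For instance
  ∂bde = de − be + bd,
  ∂ace = ce − ae + ac.
This gives a 10×5 integer matrix of rank 5; reducing to Smith normal form yields diagonal entries (1,1,1,1,1).

Reading off H_k = ker ∂_k / im ∂_{k+1}:

  H_0: rank C_0 − rank ∂_1 = 5 − 4 = 1, and the invariant factors of ∂_1 are all 1, so H_0 = Z.
  H_1: rank ker ∂_1 − rank ∂_2 = (10 − 4) − 5 = 1, and the invariant factors of ∂_2 are all 1, so H_1 = Z.
  H_2: rank ker ∂_2 − rank ∂_3 = (5 − 5) − 0 = 0, and there is no ∂_3, so H_2 = 0.

As a check, the Euler characteristic is 5 − 10 + 5 = 0, which agrees with 1 − 1 + 0 = 0.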